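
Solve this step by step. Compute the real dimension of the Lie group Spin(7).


Spin(n) double-covers SO(n); both have Lie algebra so(n) of dimension n(n-1)/2.
n = 7
n(n-1) = 7 * 6 = 42
dim Spin(7) = 42/2 = 21


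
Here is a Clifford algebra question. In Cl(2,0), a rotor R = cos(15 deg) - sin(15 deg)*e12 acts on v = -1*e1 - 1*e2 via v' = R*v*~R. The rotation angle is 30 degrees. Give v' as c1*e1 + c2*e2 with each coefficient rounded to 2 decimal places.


Rotor R = cos(15deg) - sin(15deg)*e12
Rotation angle theta = 2 * 15 = 30 degrees
v' = R*v*~R rotates v by theta.
cos(30deg) = 0.8660, sin(30deg) = 0.5000
v'_1 = -1*cos(30deg) - (-1)*sin(30deg)
= -1*0.8660 - (-1)*0.5000
= -0.37
v'_2 = -1*sin(30deg) + (-1)*cos(30deg)
= -1*0.5000 + (-1)*0.8660
= -1.37
v' = -0.37*e1 - 1.37*e2


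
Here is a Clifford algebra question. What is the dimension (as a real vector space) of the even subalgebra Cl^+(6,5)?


Even subalgebra dimension = 2^(n-1)
n = 6 + 5 = 11
2^(11 - 1) = 2^10 = 1024
Verification: sum of C(11,k) for even k = 1 + 55 + 330 + 462 + 165 + 11 = 1024
Result = 1024


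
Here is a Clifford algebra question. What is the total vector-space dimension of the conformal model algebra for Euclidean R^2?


The conformal model of R^2 uses Cl(3,1): the 2 Euclidean generators plus two extra orthogonal generators e+ (e+^2 = +1) and e- (e-^2 = -1), from which the null vectors e0, einf are built.
Number of generators m = 2 + 2 = 4.
dim Cl(p,q) = 2^m = 2^4 = 16


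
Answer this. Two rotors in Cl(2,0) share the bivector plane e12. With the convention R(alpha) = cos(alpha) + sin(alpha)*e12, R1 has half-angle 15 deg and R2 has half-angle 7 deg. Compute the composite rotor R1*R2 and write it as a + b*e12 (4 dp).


Same-plane rotors commute and their half-angles add:
R1*R2 = cos(a1 + a2) + sin(a1 + a2)*e12.
a1 + a2 = 15 + 7 = 22 deg
cos(22 deg) = 0.9272
sin(22 deg) = 0.3746
R1*R2 = 0.9272 + 0.3746*e12


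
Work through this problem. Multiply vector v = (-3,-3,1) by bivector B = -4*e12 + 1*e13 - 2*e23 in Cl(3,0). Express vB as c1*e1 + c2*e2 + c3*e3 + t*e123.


vB has grade-1 (vector) and grade-3 (trivector) parts: vB = (v _| B) + (v ^ B).
Vector part <vB>_1:
  e1: -v2*b12 - v3*b13 = -(-3)*(-4) - (1)*(1) = -13
  e2: v1*b12 - v3*b23 = (-3)*(-4) - (1)*(-2) = 14
  e3: v1*b13 + v2*b23 = (-3)*(1) + (-3)*(-2) = 3
Trivector part <vB>_3:
  e123: v1*b23 - v2*b13 + v3*b12 = (-3)*(-2) - (-3)*(1) + (1)*(-4) = 5
vB = -13*e1 + 14*e2 + 3*e3 + 5*e123


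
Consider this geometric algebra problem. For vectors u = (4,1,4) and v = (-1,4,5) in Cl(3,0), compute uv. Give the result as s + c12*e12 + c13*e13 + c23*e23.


In Cl(3,0): e_i^2 = 1, e_ie_j = -e_je_i for i != j.
Scalar part = u . v = 4*(-1) + 1*4 + 4*5
= -4 + 4 + 20 = 20
e12 coeff = 4*4 - 1*(-1) = 16 - (-1) = 17
e13 coeff = 4*5 - 4*(-1) = 20 - (-4) = 24
e23 coeff = 1*5 - 4*4 = 5 - 16 = -11
uv = 20 + 17*e12 + 24*e13 - 11*e23


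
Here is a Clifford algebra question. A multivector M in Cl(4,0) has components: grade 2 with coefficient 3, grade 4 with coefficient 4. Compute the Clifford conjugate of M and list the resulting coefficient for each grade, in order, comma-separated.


Clifford conjugate sign for grade k: (-1)^(k(k+1)/2)
Grade 2: (-1)^(2*3/2) = (-1)^3 = -1, coeff 3 -> -3
Grade 4: (-1)^(4*5/2) = (-1)^10 = 1, coeff 4 -> 4
Conjugated coefficients: -3, 4


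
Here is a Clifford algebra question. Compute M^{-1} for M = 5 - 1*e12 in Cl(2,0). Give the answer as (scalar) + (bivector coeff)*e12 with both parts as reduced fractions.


M = 5 - 1*e12, where e12^2 = -1.
Since M commutes with its reverse ~M = a - b*e12, M * ~M = a^2 - b^2*e12^2 = a^2 + b^2.
So M^{-1} = ~M / (a^2 + b^2) = (a - b*e12)/(a^2 + b^2).
a^2 + b^2 = 25 + 1 = 26
Scalar part = 5/26 = 5/26
Bivector coeff = 1/26 = 1/26
M^{-1} = 5/26 + 1/26*e12


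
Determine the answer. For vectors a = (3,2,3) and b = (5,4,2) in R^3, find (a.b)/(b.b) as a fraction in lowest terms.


Projection coefficient = (a . b) / (b . b)
a . b = 3*5 + 2*4 + 3*2
= 15 + 8 + 6 = 29
b . b = 5^2 + 4^2 + 2^2
= 25 + 16 + 4 = 45
Coefficient = 29/45
In lowest terms: 29/45


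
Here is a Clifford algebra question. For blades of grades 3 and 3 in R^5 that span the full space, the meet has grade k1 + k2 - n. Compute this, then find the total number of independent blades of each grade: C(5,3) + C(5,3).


Meet grade = grade(A) + grade(B) - n
= 3 + 3 - 5 = 1
C(5,3) = 10
C(5,3) = 10
dim_A + dim_B = 10 + 10 = 20


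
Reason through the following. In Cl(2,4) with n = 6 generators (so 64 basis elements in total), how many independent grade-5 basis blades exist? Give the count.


Number of grade-k basis blades in Cl(p,q) with n = p + q is C(n, k).
n = 2 + 4 = 6
C(6, 5) = 6! / (5! * 1!)
= 720 / (120 * 1)
= 6


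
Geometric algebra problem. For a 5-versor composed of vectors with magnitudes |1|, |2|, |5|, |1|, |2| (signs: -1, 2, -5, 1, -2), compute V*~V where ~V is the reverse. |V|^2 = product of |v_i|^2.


Each vector v_i has |v_i|^2 = s_i^2
Squared scales: (-1)^2 = 1, 2^2 = 4, (-5)^2 = 25, 1^2 = 1, (-2)^2 = 4
|V|^2 = 1 * 4 * 25 * 1 * 4
= 400


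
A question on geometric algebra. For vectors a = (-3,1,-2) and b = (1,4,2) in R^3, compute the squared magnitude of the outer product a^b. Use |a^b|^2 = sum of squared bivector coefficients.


a wedge b = (a1*b2 - a2*b1)*e12 + (a1*b3 - a3*b1)*e13 + (a2*b3 - a3*b2)*e23
e12 coeff: (-3)*4 - 1*1 = -12 - 1 = -13
e13 coeff: (-3)*2 - (-2)*1 = -6 - (-2) = -4
e23 coeff: 1*2 - (-2)*4 = 2 - (-8) = 10
|a wedge b|^2 = (-13)^2 + (-4)^2 + 10^2
= 169 + 16 + 100
= 285


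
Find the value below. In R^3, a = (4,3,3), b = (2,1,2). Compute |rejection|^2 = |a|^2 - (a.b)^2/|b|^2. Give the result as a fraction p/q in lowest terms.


|a|^2 = 4^2 + 3^2 + 3^2 = 34
|b|^2 = 2^2 + 1^2 + 2^2 = 9
a . b = 4*2 + 3*1 + 3*2 = 17
(a.b)^2 = 17^2 = 289
|rej|^2 = 34 - 289/9
= (306 - 289)/9
= 17/9
In lowest terms: 17/9


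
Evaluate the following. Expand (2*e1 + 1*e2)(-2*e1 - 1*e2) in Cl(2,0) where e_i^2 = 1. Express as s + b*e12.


Expand: (2*e1 + 1*e2)(-2*e1 - 1*e2)
= 2*(-2)*e1e1 + 2*(-1)*e1e2 + 1*(-2)*e2e1 + 1*(-1)*e2e2
Using e1^2 = e2^2 = 1, e2e1 = -e1e2:
Scalar part s = 2*(-2) + 1*(-1) = -4 + (-1) = -5
Bivector part b = 2*(-1) - 1*(-2) = -2 - (-2) = 0
uv = -5 + 0*e12


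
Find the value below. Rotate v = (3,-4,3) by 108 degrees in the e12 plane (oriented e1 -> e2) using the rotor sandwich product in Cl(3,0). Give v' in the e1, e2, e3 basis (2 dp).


Rotor R = cos(54deg) - sin(54deg)*e12
Rotation angle theta = 2 * 54 = 108 degrees in the e12 plane (e1 -> e2).
The component perpendicular to the plane (e3) is invariant: v'_3 = v3 = 3.00
cos(108deg) = -0.3090, sin(108deg) = 0.9511
v'_1 = v1*cos(theta) - v2*sin(theta) = 3*(-0.3090) - (-4)*0.9511 = 2.88
v'_2 = v1*sin(theta) + v2*cos(theta) = 3*0.9511 + (-4)*(-0.3090) = 4.09
v' = 2.88*e1 + 4.09*e2 + 3.00*e3


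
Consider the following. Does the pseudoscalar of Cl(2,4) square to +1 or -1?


The pseudoscalar I = e1...e_n (product of all n generators) of Cl(p,q) satisfies I^2 = (-1)^(q + n(n-1)/2).
p = 2, q = 4, n = p + q = 6
n(n-1)/2 = 6 * 5 / 2 = 15
Exponent = q + n(n-1)/2 = 4 + 15 = 19
I^2 = (-1)^19 = -1


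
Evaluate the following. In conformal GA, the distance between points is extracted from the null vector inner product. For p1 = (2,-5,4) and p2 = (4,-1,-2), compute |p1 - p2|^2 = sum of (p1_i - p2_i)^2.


p1 - p2 = (-2, -4, 6)
|p1 - p2|^2 = (-2)^2 + (-4)^2 + 6^2
= 4 + 16 + 36
= 56


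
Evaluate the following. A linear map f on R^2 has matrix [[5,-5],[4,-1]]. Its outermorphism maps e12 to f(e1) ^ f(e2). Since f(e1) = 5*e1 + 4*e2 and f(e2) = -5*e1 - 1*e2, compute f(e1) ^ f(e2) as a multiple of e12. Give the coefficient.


The outermorphism of a linear map f sends e1^e2 to f(e1)^f(e2).
f(e1) = 5*e1 + 4*e2
f(e2) = -5*e1 - 1*e2
f(e1) ^ f(e2) = (5*e1 + 4*e2) ^ (-5*e1 - 1*e2)
= 5*(-1)*e12 + 4*(-5)*e21
= (-5 - (-20))*e12
= 15*e12
Coefficient = 15


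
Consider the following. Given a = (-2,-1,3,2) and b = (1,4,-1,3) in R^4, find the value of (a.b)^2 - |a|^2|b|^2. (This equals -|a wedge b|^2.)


a . b = (-2)*1 + (-1)*4 + 3*(-1) + 2*3
= -2 + (-4) + (-3) + 6 = -3
|a|^2 = (-2)^2 + (-1)^2 + 3^2 + 2^2 = 18
|b|^2 = 1^2 + 4^2 + (-1)^2 + 3^2 = 27
(a.b)^2 = (-3)^2 = 9
|a|^2 * |b|^2 = 18 * 27 = 486
Result = 9 - 486 = -477


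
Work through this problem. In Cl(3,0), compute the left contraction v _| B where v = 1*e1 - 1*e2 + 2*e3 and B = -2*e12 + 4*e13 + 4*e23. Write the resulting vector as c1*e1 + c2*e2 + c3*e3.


Left contraction v _| B = <vB>_1 (grade-1 part of the geometric product vB).
Using e1_|e12 = e2, e2_|e12 = -e1, e1_|e13 = e3, e3_|e13 = -e1, e2_|e23 = e3, e3_|e23 = -e2:
e1 coeff: -v2*b12 - v3*b13 = -(-1)*(-2) - (2)*(4) = -10
e2 coeff: v1*b12 - v3*b23 = (1)*(-2) - (2)*(4) = -10
e3 coeff: v1*b13 + v2*b23 = (1)*(4) + (-1)*(4) = 0
v _| B = -10*e1 - 10*e2 + 0*e3


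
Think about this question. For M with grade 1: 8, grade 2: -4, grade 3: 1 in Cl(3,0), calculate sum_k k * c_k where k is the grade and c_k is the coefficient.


Grade-weighted sum = sum of grade_k * coefficient_k
1*8 = 8
2*(-4) = -8
3*1 = 3
Total = 8 + (-8) + 3 = 3


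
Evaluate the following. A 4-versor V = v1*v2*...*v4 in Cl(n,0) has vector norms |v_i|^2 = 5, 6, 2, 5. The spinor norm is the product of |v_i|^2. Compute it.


Spinor norm N(V) = |v1|^2 * |v2|^2 * ... * |v4|^2
= 5 * 6 * 2 * 5
Running product: 5, 30, 60, 300
N(V) = 300


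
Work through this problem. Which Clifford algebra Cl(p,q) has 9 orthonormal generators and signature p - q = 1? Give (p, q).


We need p + q = 9 and p - q = 1.
Adding: 2p = 9 + 1 = 10, so p = 5.
Then q = 9 - 5 = 4.
(p, q) = (5, 4)


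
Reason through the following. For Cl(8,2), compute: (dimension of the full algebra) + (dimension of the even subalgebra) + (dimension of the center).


n = 8 + 2 = 10
Total dim = 2^10 = 1024
Even subalgebra dim = 2^9 = 512
n is even, so center dim = 1
Sum = 1024 + 512 + 1 = 1537


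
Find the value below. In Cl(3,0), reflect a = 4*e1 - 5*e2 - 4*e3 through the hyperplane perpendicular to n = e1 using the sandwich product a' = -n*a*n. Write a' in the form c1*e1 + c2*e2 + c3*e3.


Reflection formula: a' = -n*a*n, with n = e1 (unit vector, n^2 = 1).
For reflection through hyperplane perp to e1:
The component along e1 flips sign, others stay.
a = (4, -5, -4)
a' = (-4, -5, -4)
a' = -4*e1 - 5*e2 - 4*e3


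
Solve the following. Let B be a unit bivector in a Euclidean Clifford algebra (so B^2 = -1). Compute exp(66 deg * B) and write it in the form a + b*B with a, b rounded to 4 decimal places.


For a unit bivector B with B^2 = -1, the exponential series gives
e^(theta*B) = cos(theta) + sin(theta)*B (the GA analogue of Euler's formula).
theta = 66 degrees = 1.151917 rad
cos(66 deg) = 0.4067
sin(66 deg) = 0.9135
exp(theta*B) = 0.4067 + 0.9135*B


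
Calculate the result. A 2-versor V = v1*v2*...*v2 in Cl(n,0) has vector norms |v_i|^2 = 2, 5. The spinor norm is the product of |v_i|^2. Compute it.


Spinor norm N(V) = |v1|^2 * |v2|^2 * ... * |v2|^2
= 2 * 5
Running product: 2, 10
N(V) = 10


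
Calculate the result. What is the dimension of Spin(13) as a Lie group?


Spin(n) double-covers SO(n); both have Lie algebra so(n) of dimension n(n-1)/2.
n = 13
n(n-1) = 13 * 12 = 156
dim Spin(13) = 156/2 = 78


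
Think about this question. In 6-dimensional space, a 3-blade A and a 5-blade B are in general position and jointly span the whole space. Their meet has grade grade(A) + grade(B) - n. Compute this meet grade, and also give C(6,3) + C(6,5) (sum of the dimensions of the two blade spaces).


Meet grade = grade(A) + grade(B) - n
= 3 + 5 - 6 = 2
C(6,3) = 20
C(6,5) = 6
dim_A + dim_B = 20 + 6 = 26


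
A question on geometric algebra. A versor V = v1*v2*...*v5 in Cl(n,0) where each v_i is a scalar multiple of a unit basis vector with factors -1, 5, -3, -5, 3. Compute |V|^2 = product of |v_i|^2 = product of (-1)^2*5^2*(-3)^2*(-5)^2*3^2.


Each vector v_i has |v_i|^2 = s_i^2
Squared scales: (-1)^2 = 1, 5^2 = 25, (-3)^2 = 9, (-5)^2 = 25, 3^2 = 9
|V|^2 = 1 * 25 * 9 * 25 * 9
= 50625


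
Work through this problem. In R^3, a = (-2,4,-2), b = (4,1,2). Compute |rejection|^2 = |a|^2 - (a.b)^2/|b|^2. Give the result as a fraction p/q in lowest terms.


|a|^2 = (-2)^2 + 4^2 + (-2)^2 = 24
|b|^2 = 4^2 + 1^2 + 2^2 = 21
a . b = (-2)*4 + 4*1 + (-2)*2 = -8
(a.b)^2 = (-8)^2 = 64
|rej|^2 = 24 - 64/21
= (504 - 64)/21
= 440/21
In lowest terms: 440/21


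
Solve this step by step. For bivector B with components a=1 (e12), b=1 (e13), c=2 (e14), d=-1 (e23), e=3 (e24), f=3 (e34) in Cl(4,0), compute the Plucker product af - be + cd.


Plucker relation: af - be + cd
a*f = 1*3 = 3
b*e = 1*3 = 3
c*d = 2*(-1) = -2
af - be + cd = 3 - 3 + (-2)
= -2


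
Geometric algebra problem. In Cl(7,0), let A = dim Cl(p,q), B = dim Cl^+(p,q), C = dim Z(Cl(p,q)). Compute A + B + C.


n = 7 + 0 = 7
Total dim = 2^7 = 128
Even subalgebra dim = 2^6 = 64
n is odd, so center dim = 2
Sum = 128 + 64 + 2 = 194


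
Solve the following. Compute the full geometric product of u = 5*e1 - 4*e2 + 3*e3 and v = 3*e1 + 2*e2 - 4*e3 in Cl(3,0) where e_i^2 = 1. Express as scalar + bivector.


In Cl(3,0): e_i^2 = 1, e_ie_j = -e_je_i for i != j.
Scalar part = u . v = 5*3 + (-4)*2 + 3*(-4)
= 15 + (-8) + (-12) = -5
e12 coeff = 5*2 - (-4)*3 = 10 - (-12) = 22
e13 coeff = 5*(-4) - 3*3 = -20 - 9 = -29
e23 coeff = (-4)*(-4) - 3*2 = 16 - 6 = 10
uv = -5 + 22*e12 - 29*e13 + 10*e23


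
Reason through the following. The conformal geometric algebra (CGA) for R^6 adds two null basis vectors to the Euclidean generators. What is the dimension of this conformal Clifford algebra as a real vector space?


The conformal model of R^6 uses Cl(7,1): the 6 Euclidean generators plus two extra orthogonal generators e+ (e+^2 = +1) and e- (e-^2 = -1), from which the null vectors e0, einf are built.
Number of generators m = 6 + 2 = 8.
dim Cl(p,q) = 2^m = 2^8 = 256


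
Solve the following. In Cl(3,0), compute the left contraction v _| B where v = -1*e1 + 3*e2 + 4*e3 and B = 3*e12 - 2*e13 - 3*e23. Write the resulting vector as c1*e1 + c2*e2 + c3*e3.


Left contraction v _| B = <vB>_1 (grade-1 part of the geometric product vB).
Using e1_|e12 = e2, e2_|e12 = -e1, e1_|e13 = e3, e3_|e13 = -e1, e2_|e23 = e3, e3_|e23 = -e2:
e1 coeff: -v2*b12 - v3*b13 = -(3)*(3) - (4)*(-2) = -1
e2 coeff: v1*b12 - v3*b23 = (-1)*(3) - (4)*(-3) = 9
e3 coeff: v1*b13 + v2*b23 = (-1)*(-2) + (3)*(-3) = -7
v _| B = -1*e1 + 9*e2 - 7*e3


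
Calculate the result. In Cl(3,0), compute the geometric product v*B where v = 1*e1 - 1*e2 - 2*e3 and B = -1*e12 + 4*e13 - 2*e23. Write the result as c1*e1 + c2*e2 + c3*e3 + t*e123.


vB has grade-1 (vector) and grade-3 (trivector) parts: vB = (v _| B) + (v ^ B).
Vector part <vB>_1:
  e1: -v2*b12 - v3*b13 = -(-1)*(-1) - (-2)*(4) = 7
  e2: v1*b12 - v3*b23 = (1)*(-1) - (-2)*(-2) = -5
  e3: v1*b13 + v2*b23 = (1)*(4) + (-1)*(-2) = 6
Trivector part <vB>_3:
  e123: v1*b23 - v2*b13 + v3*b12 = (1)*(-2) - (-1)*(4) + (-2)*(-1) = 4
vB = 7*e1 - 5*e2 + 6*e3 + 4*e123


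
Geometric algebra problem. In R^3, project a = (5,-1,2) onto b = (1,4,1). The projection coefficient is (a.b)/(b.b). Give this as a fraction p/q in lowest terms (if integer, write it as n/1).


Projection coefficient = (a . b) / (b . b)
a . b = 5*1 + (-1)*4 + 2*1
= 5 + (-4) + 2 = 3
b . b = 1^2 + 4^2 + 1^2
= 1 + 16 + 1 = 18
Coefficient = 3/18
In lowest terms: 1/6


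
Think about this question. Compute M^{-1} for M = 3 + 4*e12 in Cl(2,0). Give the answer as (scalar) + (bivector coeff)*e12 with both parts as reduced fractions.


M = 3 + 4*e12, where e12^2 = -1.
Since M commutes with its reverse ~M = a - b*e12, M * ~M = a^2 - b^2*e12^2 = a^2 + b^2.
So M^{-1} = ~M / (a^2 + b^2) = (a - b*e12)/(a^2 + b^2).
a^2 + b^2 = 9 + 16 = 25
Scalar part = 3/25 = 3/25
Bivector coeff = -4/25 = -4/25
M^{-1} = 3/25 - 4/25*e12


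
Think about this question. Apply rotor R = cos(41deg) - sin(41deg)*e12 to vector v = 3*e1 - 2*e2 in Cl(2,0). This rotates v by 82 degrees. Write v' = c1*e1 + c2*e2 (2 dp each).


Rotor R = cos(41deg) - sin(41deg)*e12
Rotation angle theta = 2 * 41 = 82 degrees
v' = R*v*~R rotates v by theta.
cos(82deg) = 0.1392, sin(82deg) = 0.9903
v'_1 = 3*cos(82deg) - (-2)*sin(82deg)
= 3*0.1392 - (-2)*0.9903
= 2.40
v'_2 = 3*sin(82deg) + (-2)*cos(82deg)
= 3*0.9903 + (-2)*0.1392
= 2.69
v' = 2.40*e1 + 2.69*e2


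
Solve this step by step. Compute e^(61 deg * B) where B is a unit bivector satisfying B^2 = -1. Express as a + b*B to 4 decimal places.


For a unit bivector B with B^2 = -1, the exponential series gives
e^(theta*B) = cos(theta) + sin(theta)*B (the GA analogue of Euler's formula).
theta = 61 degrees = 1.064651 rad
cos(61 deg) = 0.4848
sin(61 deg) = 0.8746
exp(theta*B) = 0.4848 + 0.8746*B


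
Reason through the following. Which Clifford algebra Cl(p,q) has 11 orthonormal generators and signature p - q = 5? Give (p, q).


We need p + q = 11 and p - q = 5.
Adding: 2p = 11 + 5 = 16, so p = 8.
Then q = 11 - 8 = 3.
(p, q) = (8, 3)


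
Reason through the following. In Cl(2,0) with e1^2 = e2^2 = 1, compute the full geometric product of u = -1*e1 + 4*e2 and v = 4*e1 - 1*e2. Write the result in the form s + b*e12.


Expand: (-1*e1 + 4*e2)(4*e1 - 1*e2)
= (-1)*4*e1e1 + (-1)*(-1)*e1e2 + 4*4*e2e1 + 4*(-1)*e2e2
Using e1^2 = e2^2 = 1, e2e1 = -e1e2:
Scalar part s = (-1)*4 + 4*(-1) = -4 + (-4) = -8
Bivector part b = (-1)*(-1) - 4*4 = 1 - 16 = -15
uv = -8 - 15*e12


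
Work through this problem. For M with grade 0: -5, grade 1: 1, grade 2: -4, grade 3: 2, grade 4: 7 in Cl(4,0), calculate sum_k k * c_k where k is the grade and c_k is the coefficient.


Grade-weighted sum = sum of grade_k * coefficient_k
0*(-5) = 0
1*1 = 1
2*(-4) = -8
3*2 = 6
4*7 = 28
Total = 0 + 1 + (-8) + 6 + 28 = 27


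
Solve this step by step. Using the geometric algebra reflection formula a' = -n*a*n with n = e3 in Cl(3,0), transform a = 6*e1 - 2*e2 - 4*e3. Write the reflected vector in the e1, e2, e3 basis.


Reflection formula: a' = -n*a*n, with n = e3 (unit vector, n^2 = 1).
For reflection through hyperplane perp to e3:
The component along e3 flips sign, others stay.
a = (6, -2, -4)
a' = (6, -2, 4)
a' = 6*e1 - 2*e2 + 4*e3


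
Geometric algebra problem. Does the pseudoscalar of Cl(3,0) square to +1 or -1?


The pseudoscalar I = e1...e_n (product of all n generators) of Cl(p,q) satisfies I^2 = (-1)^(q + n(n-1)/2).
p = 3, q = 0, n = p + q = 3
n(n-1)/2 = 3 * 2 / 2 = 3
Exponent = q + n(n-1)/2 = 0 + 3 = 3
I^2 = (-1)^3 = -1


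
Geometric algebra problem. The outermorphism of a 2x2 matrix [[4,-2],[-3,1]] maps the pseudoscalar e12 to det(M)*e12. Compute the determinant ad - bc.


The outermorphism of a linear map f sends e1^e2 to f(e1)^f(e2).
f(e1) = 4*e1 - 3*e2
f(e2) = -2*e1 + 1*e2
f(e1) ^ f(e2) = (4*e1 - 3*e2) ^ (-2*e1 + 1*e2)
= 4*1*e12 + (-3)*(-2)*e21
= (4 - 6)*e12
= -2*e12
Coefficient = -2


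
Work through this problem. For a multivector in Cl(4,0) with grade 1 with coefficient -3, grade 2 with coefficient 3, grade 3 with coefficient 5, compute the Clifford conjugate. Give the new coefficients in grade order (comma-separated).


Clifford conjugate sign for grade k: (-1)^(k(k+1)/2)
Grade 1: (-1)^(1*2/2) = (-1)^1 = -1, coeff -3 -> 3
Grade 2: (-1)^(2*3/2) = (-1)^3 = -1, coeff 3 -> -3
Grade 3: (-1)^(3*4/2) = (-1)^6 = 1, coeff 5 -> 5
Conjugated coefficients: 3, -3, 5


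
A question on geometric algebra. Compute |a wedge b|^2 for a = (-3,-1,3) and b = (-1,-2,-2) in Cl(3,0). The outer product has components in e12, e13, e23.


a wedge b = (a1*b2 - a2*b1)*e12 + (a1*b3 - a3*b1)*e13 + (a2*b3 - a3*b2)*e23
e12 coeff: (-3)*(-2) - (-1)*(-1) = 6 - 1 = 5
e13 coeff: (-3)*(-2) - 3*(-1) = 6 - (-3) = 9
e23 coeff: (-1)*(-2) - 3*(-2) = 2 - (-6) = 8
|a wedge b|^2 = 5^2 + 9^2 + 8^2
= 25 + 81 + 64
= 170


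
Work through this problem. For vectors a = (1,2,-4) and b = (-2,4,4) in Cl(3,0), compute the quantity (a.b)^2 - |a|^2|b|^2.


a . b = 1*(-2) + 2*4 + (-4)*4
= -2 + 8 + (-16) = -10
|a|^2 = 1^2 + 2^2 + (-4)^2 = 21
|b|^2 = (-2)^2 + 4^2 + 4^2 = 36
(a.b)^2 = (-10)^2 = 100
|a|^2 * |b|^2 = 21 * 36 = 756
Result = 100 - 756 = -656


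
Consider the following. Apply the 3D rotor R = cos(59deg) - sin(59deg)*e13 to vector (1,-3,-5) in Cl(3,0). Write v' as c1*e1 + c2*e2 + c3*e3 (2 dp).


Rotor R = cos(59deg) - sin(59deg)*e13
Rotation angle theta = 2 * 59 = 118 degrees in the e13 plane (e1 -> e3).
The component perpendicular to the plane (e2) is invariant: v'_2 = v2 = -3.00
cos(118deg) = -0.4695, sin(118deg) = 0.8829
v'_1 = v1*cos(theta) - v3*sin(theta) = 1*(-0.4695) - (-5)*0.8829 = 3.95
v'_3 = v1*sin(theta) + v3*cos(theta) = 1*0.8829 + (-5)*(-0.4695) = 3.23
v' = 3.95*e1 - 3.00*e2 + 3.23*e3


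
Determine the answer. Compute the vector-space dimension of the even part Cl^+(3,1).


Even subalgebra dimension = 2^(n-1)
n = 3 + 1 = 4
2^(4 - 1) = 2^3 = 8
Verification: sum of C(4,k) for even k = 1 + 6 + 1 = 8
Result = 8


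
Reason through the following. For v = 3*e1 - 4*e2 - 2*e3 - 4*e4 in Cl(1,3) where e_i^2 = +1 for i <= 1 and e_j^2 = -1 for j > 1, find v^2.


v^2 = sum of c_i^2 * e_i^2
Positive signature terms (e_i^2 = +1): 3^2 = 9
Negative signature terms (e_j^2 = -1): (-4)^2 + (-2)^2 + (-4)^2 = 36
v^2 = 9 - 36 = -27


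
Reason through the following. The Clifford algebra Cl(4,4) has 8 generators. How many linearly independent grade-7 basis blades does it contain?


Number of grade-k basis blades in Cl(p,q) with n = p + q is C(n, k).
n = 4 + 4 = 8
C(8, 7) = 8! / (7! * 1!)
= 40320 / (5040 * 1)
= 8


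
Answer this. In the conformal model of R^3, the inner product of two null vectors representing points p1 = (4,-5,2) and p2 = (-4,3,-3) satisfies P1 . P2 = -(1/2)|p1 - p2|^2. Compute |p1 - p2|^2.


p1 - p2 = (8, -8, 5)
|p1 - p2|^2 = 8^2 + (-8)^2 + 5^2
= 64 + 64 + 25
= 153


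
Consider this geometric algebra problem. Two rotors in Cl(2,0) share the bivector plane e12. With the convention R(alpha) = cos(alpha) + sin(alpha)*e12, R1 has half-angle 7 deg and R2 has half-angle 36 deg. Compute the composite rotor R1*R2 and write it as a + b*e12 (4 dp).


Same-plane rotors commute and their half-angles add:
R1*R2 = cos(a1 + a2) + sin(a1 + a2)*e12.
a1 + a2 = 7 + 36 = 43 deg
cos(43 deg) = 0.7314
sin(43 deg) = 0.6820
R1*R2 = 0.7314 + 0.6820*e12


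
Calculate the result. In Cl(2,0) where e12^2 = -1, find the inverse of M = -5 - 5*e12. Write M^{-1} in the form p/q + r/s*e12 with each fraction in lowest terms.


M = -5 - 5*e12, where e12^2 = -1.
Since M commutes with its reverse ~M = a - b*e12, M * ~M = a^2 - b^2*e12^2 = a^2 + b^2.
So M^{-1} = ~M / (a^2 + b^2) = (a - b*e12)/(a^2 + b^2).
a^2 + b^2 = 25 + 25 = 50
Scalar part = -5/50 = -1/10
Bivector coeff = 5/50 = 1/10
M^{-1} = -1/10 + 1/10*e12


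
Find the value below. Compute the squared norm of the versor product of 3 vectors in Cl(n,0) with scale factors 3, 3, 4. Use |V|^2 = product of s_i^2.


Each vector v_i has |v_i|^2 = s_i^2
Squared scales: 3^2 = 9, 3^2 = 9, 4^2 = 16
|V|^2 = 9 * 9 * 16
= 1296


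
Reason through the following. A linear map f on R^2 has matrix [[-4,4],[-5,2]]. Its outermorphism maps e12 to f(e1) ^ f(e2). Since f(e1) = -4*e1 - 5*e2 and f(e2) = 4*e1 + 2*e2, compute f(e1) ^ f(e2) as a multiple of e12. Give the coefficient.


The outermorphism of a linear map f sends e1^e2 to f(e1)^f(e2).
f(e1) = -4*e1 - 5*e2
f(e2) = 4*e1 + 2*e2
f(e1) ^ f(e2) = (-4*e1 - 5*e2) ^ (4*e1 + 2*e2)
= (-4)*2*e12 + (-5)*4*e21
= (-8 - (-20))*e12
= 12*e12
Coefficient = 12


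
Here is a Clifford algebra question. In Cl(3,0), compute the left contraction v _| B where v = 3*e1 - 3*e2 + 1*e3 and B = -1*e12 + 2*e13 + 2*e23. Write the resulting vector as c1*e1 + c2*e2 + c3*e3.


Left contraction v _| B = <vB>_1 (grade-1 part of the geometric product vB).
Using e1_|e12 = e2, e2_|e12 = -e1, e1_|e13 = e3, e3_|e13 = -e1, e2_|e23 = e3, e3_|e23 = -e2:
e1 coeff: -v2*b12 - v3*b13 = -(-3)*(-1) - (1)*(2) = -5
e2 coeff: v1*b12 - v3*b23 = (3)*(-1) - (1)*(2) = -5
e3 coeff: v1*b13 + v2*b23 = (3)*(2) + (-3)*(2) = 0
v _| B = -5*e1 - 5*e2 + 0*e3


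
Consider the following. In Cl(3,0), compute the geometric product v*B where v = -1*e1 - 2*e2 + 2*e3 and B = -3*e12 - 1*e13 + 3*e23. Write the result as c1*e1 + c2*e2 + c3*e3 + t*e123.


vB has grade-1 (vector) and grade-3 (trivector) parts: vB = (v _| B) + (v ^ B).
Vector part <vB>_1:
  e1: -v2*b12 - v3*b13 = -(-2)*(-3) - (2)*(-1) = -4
  e2: v1*b12 - v3*b23 = (-1)*(-3) - (2)*(3) = -3
  e3: v1*b13 + v2*b23 = (-1)*(-1) + (-2)*(3) = -5
Trivector part <vB>_3:
  e123: v1*b23 - v2*b13 + v3*b12 = (-1)*(3) - (-2)*(-1) + (2)*(-3) = -11
vB = -4*e1 - 3*e2 - 5*e3 - 11*e123


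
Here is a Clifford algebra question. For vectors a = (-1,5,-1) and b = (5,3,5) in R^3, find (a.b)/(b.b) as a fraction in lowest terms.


Projection coefficient = (a . b) / (b . b)
a . b = (-1)*5 + 5*3 + (-1)*5
= -5 + 15 + (-5) = 5
b . b = 5^2 + 3^2 + 5^2
= 25 + 9 + 25 = 59
Coefficient = 5/59
In lowest terms: 5/59


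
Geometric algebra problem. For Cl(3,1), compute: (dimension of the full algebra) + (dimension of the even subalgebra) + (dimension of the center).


n = 3 + 1 = 4
Total dim = 2^4 = 16
Even subalgebra dim = 2^3 = 8
n is even, so center dim = 1
Sum = 16 + 8 + 1 = 25


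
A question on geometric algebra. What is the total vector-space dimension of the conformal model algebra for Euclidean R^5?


The conformal model of R^5 uses Cl(6,1): the 5 Euclidean generators plus two extra orthogonal generators e+ (e+^2 = +1) and e- (e-^2 = -1), from which the null vectors e0, einf are built.
Number of generators m = 5 + 2 = 7.
dim Cl(p,q) = 2^m = 2^7 = 128


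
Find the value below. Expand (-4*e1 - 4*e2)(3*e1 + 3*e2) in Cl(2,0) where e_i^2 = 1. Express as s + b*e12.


Expand: (-4*e1 - 4*e2)(3*e1 + 3*e2)
= (-4)*3*e1e1 + (-4)*3*e1e2 + (-4)*3*e2e1 + (-4)*3*e2e2
Using e1^2 = e2^2 = 1, e2e1 = -e1e2:
Scalar part s = (-4)*3 + (-4)*3 = -12 + (-12) = -24
Bivector part b = (-4)*3 - (-4)*3 = -12 - (-12) = 0
uv = -24 + 0*e12


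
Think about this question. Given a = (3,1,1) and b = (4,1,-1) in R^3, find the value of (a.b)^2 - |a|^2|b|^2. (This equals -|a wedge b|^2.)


a . b = 3*4 + 1*1 + 1*(-1)
= 12 + 1 + (-1) = 12
|a|^2 = 3^2 + 1^2 + 1^2 = 11
|b|^2 = 4^2 + 1^2 + (-1)^2 = 18
(a.b)^2 = 12^2 = 144
|a|^2 * |b|^2 = 11 * 18 = 198
Result = 144 - 198 = -54


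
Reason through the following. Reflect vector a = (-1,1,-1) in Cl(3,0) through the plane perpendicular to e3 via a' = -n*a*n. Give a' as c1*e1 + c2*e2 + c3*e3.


Reflection formula: a' = -n*a*n, with n = e3 (unit vector, n^2 = 1).
For reflection through hyperplane perp to e3:
The component along e3 flips sign, others stay.
a = (-1, 1, -1)
a' = (-1, 1, 1)
a' = -1*e1 + 1*e2 + 1*e3


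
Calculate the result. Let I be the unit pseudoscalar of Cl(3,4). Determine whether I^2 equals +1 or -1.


The pseudoscalar I = e1...e_n (product of all n generators) of Cl(p,q) satisfies I^2 = (-1)^(q + n(n-1)/2).
p = 3, q = 4, n = p + q = 7
n(n-1)/2 = 7 * 6 / 2 = 21
Exponent = q + n(n-1)/2 = 4 + 21 = 25
I^2 = (-1)^25 = -1


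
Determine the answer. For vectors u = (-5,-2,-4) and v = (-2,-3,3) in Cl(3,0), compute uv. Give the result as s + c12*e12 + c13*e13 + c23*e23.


In Cl(3,0): e_i^2 = 1, e_ie_j = -e_je_i for i != j.
Scalar part = u . v = (-5)*(-2) + (-2)*(-3) + (-4)*3
= 10 + 6 + (-12) = 4
e12 coeff = (-5)*(-3) - (-2)*(-2) = 15 - 4 = 11
e13 coeff = (-5)*3 - (-4)*(-2) = -15 - 8 = -23
e23 coeff = (-2)*3 - (-4)*(-3) = -6 - 12 = -18
uv = 4 + 11*e12 - 23*e13 - 18*e23


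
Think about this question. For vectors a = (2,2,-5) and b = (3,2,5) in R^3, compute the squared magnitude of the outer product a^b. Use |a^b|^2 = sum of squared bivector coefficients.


a wedge b = (a1*b2 - a2*b1)*e12 + (a1*b3 - a3*b1)*e13 + (a2*b3 - a3*b2)*e23
e12 coeff: 2*2 - 2*3 = 4 - 6 = -2
e13 coeff: 2*5 - (-5)*3 = 10 - (-15) = 25
e23 coeff: 2*5 - (-5)*2 = 10 - (-10) = 20
|a wedge b|^2 = (-2)^2 + 25^2 + 20^2
= 4 + 625 + 400
= 1029


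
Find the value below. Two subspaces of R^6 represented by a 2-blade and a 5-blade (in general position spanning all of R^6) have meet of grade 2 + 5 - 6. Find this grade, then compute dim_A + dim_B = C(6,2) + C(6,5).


Meet grade = grade(A) + grade(B) - n
= 2 + 5 - 6 = 1
C(6,2) = 15
C(6,5) = 6
dim_A + dim_B = 15 + 6 = 21


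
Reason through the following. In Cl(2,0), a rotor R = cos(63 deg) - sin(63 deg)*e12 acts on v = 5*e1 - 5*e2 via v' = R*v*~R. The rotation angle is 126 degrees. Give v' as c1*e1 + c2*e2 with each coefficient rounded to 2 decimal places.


Rotor R = cos(63deg) - sin(63deg)*e12
Rotation angle theta = 2 * 63 = 126 degrees
v' = R*v*~R rotates v by theta.
cos(126deg) = -0.5878, sin(126deg) = 0.8090
v'_1 = 5*cos(126deg) - (-5)*sin(126deg)
= 5*(-0.5878) - (-5)*0.8090
= 1.11
v'_2 = 5*sin(126deg) + (-5)*cos(126deg)
= 5*0.8090 + (-5)*(-0.5878)
= 6.98
v' = 1.11*e1 + 6.98*e2


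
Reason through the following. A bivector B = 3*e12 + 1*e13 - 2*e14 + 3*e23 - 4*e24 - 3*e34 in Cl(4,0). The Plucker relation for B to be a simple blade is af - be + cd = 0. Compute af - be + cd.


Plucker relation: af - be + cd
a*f = 3*(-3) = -9
b*e = 1*(-4) = -4
c*d = (-2)*3 = -6
af - be + cd = -9 - (-4) + (-6)
= -11


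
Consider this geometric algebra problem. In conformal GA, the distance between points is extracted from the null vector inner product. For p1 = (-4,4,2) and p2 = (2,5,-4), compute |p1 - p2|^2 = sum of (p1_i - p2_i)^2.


p1 - p2 = (-6, -1, 6)
|p1 - p2|^2 = (-6)^2 + (-1)^2 + 6^2
= 36 + 1 + 36
= 73


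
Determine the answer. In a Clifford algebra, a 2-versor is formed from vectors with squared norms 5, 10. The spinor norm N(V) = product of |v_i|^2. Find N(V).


Spinor norm N(V) = |v1|^2 * |v2|^2 * ... * |v2|^2
= 5 * 10
Running product: 5, 50
N(V) = 50


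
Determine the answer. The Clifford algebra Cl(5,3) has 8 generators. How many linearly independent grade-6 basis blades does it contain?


Number of grade-k basis blades in Cl(p,q) with n = p + q is C(n, k).
n = 5 + 3 = 8
C(8, 6) = 8! / (6! * 2!)
= 40320 / (720 * 2)
= 28


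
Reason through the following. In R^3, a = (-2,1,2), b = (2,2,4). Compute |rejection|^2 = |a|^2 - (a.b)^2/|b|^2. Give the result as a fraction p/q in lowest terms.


|a|^2 = (-2)^2 + 1^2 + 2^2 = 9
|b|^2 = 2^2 + 2^2 + 4^2 = 24
a . b = (-2)*2 + 1*2 + 2*4 = 6
(a.b)^2 = 6^2 = 36
|rej|^2 = 9 - 36/24
= (216 - 36)/24
= 180/24
In lowest terms: 15/2


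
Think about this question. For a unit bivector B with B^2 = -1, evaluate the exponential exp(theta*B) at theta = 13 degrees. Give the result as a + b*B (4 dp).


For a unit bivector B with B^2 = -1, the exponential series gives
e^(theta*B) = cos(theta) + sin(theta)*B (the GA analogue of Euler's formula).
theta = 13 degrees = 0.226893 rad
cos(13 deg) = 0.9744
sin(13 deg) = 0.2250
exp(theta*B) = 0.9744 + 0.2250*B


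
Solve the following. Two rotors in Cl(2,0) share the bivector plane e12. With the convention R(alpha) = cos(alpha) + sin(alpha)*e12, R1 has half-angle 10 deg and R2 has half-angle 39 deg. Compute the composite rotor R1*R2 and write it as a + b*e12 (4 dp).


Same-plane rotors commute and their half-angles add:
R1*R2 = cos(a1 + a2) + sin(a1 + a2)*e12.
a1 + a2 = 10 + 39 = 49 deg
cos(49 deg) = 0.6561
sin(49 deg) = 0.7547
R1*R2 = 0.6561 + 0.7547*e12


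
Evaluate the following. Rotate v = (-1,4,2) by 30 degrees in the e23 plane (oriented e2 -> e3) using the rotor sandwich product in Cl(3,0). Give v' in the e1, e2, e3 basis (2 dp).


Rotor R = cos(15deg) - sin(15deg)*e23
Rotation angle theta = 2 * 15 = 30 degrees in the e23 plane (e2 -> e3).
The component perpendicular to the plane (e1) is invariant: v'_1 = v1 = -1.00
cos(30deg) = 0.8660, sin(30deg) = 0.5000
v'_2 = v2*cos(theta) - v3*sin(theta) = 4*0.8660 - 2*0.5000 = 2.46
v'_3 = v2*sin(theta) + v3*cos(theta) = 4*0.5000 + 2*0.8660 = 3.73
v' = -1.00*e1 + 2.46*e2 + 3.73*e3


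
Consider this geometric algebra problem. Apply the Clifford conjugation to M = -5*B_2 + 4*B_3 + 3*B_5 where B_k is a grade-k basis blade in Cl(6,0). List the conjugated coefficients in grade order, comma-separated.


Clifford conjugate sign for grade k: (-1)^(k(k+1)/2)
Grade 2: (-1)^(2*3/2) = (-1)^3 = -1, coeff -5 -> 5
Grade 3: (-1)^(3*4/2) = (-1)^6 = 1, coeff 4 -> 4
Grade 5: (-1)^(5*6/2) = (-1)^15 = -1, coeff 3 -> -3
Conjugated coefficients: 5, 4, -3


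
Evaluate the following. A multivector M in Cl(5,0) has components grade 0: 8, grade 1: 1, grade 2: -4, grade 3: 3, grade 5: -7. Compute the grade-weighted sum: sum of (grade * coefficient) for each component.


Grade-weighted sum = sum of grade_k * coefficient_k
0*8 = 0
1*1 = 1
2*(-4) = -8
3*3 = 9
5*(-7) = -35
Total = 0 + 1 + (-8) + 9 + (-35) = -33


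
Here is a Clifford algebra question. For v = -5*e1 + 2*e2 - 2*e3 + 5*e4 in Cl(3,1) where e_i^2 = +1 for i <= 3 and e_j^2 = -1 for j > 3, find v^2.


v^2 = sum of c_i^2 * e_i^2
Positive signature terms (e_i^2 = +1): (-5)^2 + 2^2 + (-2)^2 = 33
Negative signature terms (e_j^2 = -1): 5^2 = 25
v^2 = 33 - 25 = 8


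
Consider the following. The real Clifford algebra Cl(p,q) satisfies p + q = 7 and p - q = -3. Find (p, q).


We need p + q = 7 and p - q = -3.
Adding: 2p = 7 + (-3) = 4, so p = 2.
Then q = 7 - 2 = 5.
(p, q) = (2, 5)


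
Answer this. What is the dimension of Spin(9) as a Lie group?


Spin(n) double-covers SO(n); both have Lie algebra so(n) of dimension n(n-1)/2.
n = 9
n(n-1) = 9 * 8 = 72
dim Spin(9) = 72/2 = 36


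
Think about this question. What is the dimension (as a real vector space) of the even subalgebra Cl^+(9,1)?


Even subalgebra dimension = 2^(n-1)
n = 9 + 1 = 10
2^(10 - 1) = 2^9 = 512
Verification: sum of C(10,k) for even k = 1 + 45 + 210 + 210 + 45 + 1 = 512
Result = 512


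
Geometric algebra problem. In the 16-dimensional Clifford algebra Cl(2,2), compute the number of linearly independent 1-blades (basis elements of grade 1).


Number of grade-k basis blades in Cl(p,q) with n = p + q is C(n, k).
n = 2 + 2 = 4
C(4, 1) = 4! / (1! * 3!)
= 24 / (1 * 6)
= 4


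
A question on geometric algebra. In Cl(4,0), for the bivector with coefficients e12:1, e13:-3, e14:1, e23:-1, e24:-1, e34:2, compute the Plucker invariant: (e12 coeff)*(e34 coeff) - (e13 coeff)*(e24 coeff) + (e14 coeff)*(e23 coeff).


Plucker relation: af - be + cd
a*f = 1*2 = 2
b*e = (-3)*(-1) = 3
c*d = 1*(-1) = -1
af - be + cd = 2 - 3 + (-1)
= -2


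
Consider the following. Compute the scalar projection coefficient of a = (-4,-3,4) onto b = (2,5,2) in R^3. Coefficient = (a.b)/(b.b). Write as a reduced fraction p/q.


Projection coefficient = (a . b) / (b . b)
a . b = (-4)*2 + (-3)*5 + 4*2
= -8 + (-15) + 8 = -15
b . b = 2^2 + 5^2 + 2^2
= 4 + 25 + 4 = 33
Coefficient = -15/33
In lowest terms: -5/11


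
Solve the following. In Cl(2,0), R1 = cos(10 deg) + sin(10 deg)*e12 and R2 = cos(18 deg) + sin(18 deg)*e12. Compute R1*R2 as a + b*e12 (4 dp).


Same-plane rotors commute and their half-angles add:
R1*R2 = cos(a1 + a2) + sin(a1 + a2)*e12.
a1 + a2 = 10 + 18 = 28 deg
cos(28 deg) = 0.8829
sin(28 deg) = 0.4695
R1*R2 = 0.8829 + 0.4695*e12


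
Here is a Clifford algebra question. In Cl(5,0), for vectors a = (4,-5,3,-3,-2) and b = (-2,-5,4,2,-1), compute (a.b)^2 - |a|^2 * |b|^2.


a . b = 4*(-2) + (-5)*(-5) + 3*4 + (-3)*2 + (-2)*(-1)
= -8 + 25 + 12 + (-6) + 2 = 25
|a|^2 = 4^2 + (-5)^2 + 3^2 + (-3)^2 + (-2)^2 = 63
|b|^2 = (-2)^2 + (-5)^2 + 4^2 + 2^2 + (-1)^2 = 50
(a.b)^2 = 25^2 = 625
|a|^2 * |b|^2 = 63 * 50 = 3150
Result = 625 - 3150 = -2525


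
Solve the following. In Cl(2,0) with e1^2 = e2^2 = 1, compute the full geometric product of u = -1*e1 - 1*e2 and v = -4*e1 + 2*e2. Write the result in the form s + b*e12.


Expand: (-1*e1 - 1*e2)(-4*e1 + 2*e2)
= (-1)*(-4)*e1e1 + (-1)*2*e1e2 + (-1)*(-4)*e2e1 + (-1)*2*e2e2
Using e1^2 = e2^2 = 1, e2e1 = -e1e2:
Scalar part s = (-1)*(-4) + (-1)*2 = 4 + (-2) = 2
Bivector part b = (-1)*2 - (-1)*(-4) = -2 - 4 = -6
uv = 2 - 6*e12


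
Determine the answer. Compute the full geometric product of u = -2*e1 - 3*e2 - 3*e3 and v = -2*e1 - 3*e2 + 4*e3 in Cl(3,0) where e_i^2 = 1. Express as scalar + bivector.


In Cl(3,0): e_i^2 = 1, e_ie_j = -e_je_i for i != j.
Scalar part = u . v = (-2)*(-2) + (-3)*(-3) + (-3)*4
= 4 + 9 + (-12) = 1
e12 coeff = (-2)*(-3) - (-3)*(-2) = 6 - 6 = 0
e13 coeff = (-2)*4 - (-3)*(-2) = -8 - 6 = -14
e23 coeff = (-3)*4 - (-3)*(-3) = -12 - 9 = -21
uv = 1 + 0*e12 - 14*e13 - 21*e23


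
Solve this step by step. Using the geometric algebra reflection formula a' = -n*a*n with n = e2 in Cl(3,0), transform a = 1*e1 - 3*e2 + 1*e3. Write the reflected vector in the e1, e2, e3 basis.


Reflection formula: a' = -n*a*n, with n = e2 (unit vector, n^2 = 1).
For reflection through hyperplane perp to e2:
The component along e2 flips sign, others stay.
a = (1, -3, 1)
a' = (1, 3, 1)
a' = 1*e1 + 3*e2 + 1*e3


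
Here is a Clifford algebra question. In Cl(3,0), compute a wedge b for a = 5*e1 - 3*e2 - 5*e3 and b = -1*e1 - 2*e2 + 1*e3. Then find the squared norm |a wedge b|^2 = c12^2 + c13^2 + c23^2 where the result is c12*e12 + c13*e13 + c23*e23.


a wedge b = (a1*b2 - a2*b1)*e12 + (a1*b3 - a3*b1)*e13 + (a2*b3 - a3*b2)*e23
e12 coeff: 5*(-2) - (-3)*(-1) = -10 - 3 = -13
e13 coeff: 5*1 - (-5)*(-1) = 5 - 5 = 0
e23 coeff: (-3)*1 - (-5)*(-2) = -3 - 10 = -13
|a wedge b|^2 = (-13)^2 + 0^2 + (-13)^2
= 169 + 0 + 169
= 338


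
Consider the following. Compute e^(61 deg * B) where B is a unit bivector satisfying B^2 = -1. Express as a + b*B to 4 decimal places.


For a unit bivector B with B^2 = -1, the exponential series gives
e^(theta*B) = cos(theta) + sin(theta)*B (the GA analogue of Euler's formula).
theta = 61 degrees = 1.064651 rad
cos(61 deg) = 0.4848
sin(61 deg) = 0.8746
exp(theta*B) = 0.4848 + 0.8746*B


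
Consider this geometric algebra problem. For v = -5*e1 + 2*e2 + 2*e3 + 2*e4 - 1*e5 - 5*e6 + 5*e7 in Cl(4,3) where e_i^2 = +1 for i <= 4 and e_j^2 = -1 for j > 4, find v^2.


v^2 = sum of c_i^2 * e_i^2
Positive signature terms (e_i^2 = +1): (-5)^2 + 2^2 + 2^2 + 2^2 = 37
Negative signature terms (e_j^2 = -1): (-1)^2 + (-5)^2 + 5^2 = 51
v^2 = 37 - 51 = -14


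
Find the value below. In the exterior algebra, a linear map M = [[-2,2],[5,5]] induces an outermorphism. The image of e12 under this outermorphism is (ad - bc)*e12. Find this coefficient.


The outermorphism of a linear map f sends e1^e2 to f(e1)^f(e2).
f(e1) = -2*e1 + 5*e2
f(e2) = 2*e1 + 5*e2
f(e1) ^ f(e2) = (-2*e1 + 5*e2) ^ (2*e1 + 5*e2)
= (-2)*5*e12 + 5*2*e21
= (-10 - 10)*e12
= -20*e12
Coefficient = -20


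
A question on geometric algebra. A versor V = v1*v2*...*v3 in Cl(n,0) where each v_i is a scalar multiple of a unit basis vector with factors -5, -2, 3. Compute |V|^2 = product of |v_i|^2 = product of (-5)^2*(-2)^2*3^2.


Each vector v_i has |v_i|^2 = s_i^2
Squared scales: (-5)^2 = 25, (-2)^2 = 4, 3^2 = 9
|V|^2 = 25 * 4 * 9
= 900


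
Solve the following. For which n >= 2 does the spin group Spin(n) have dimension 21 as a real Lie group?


dim Spin(n) = dim so(n) = n(n-1)/2.
Solve n(n-1)/2 = 21, i.e. n^2 - n - 42 = 0.
Discriminant = 1 + 8*21 = 169
n = (1 + sqrt(169))/2 = (1 + 13)/2 = 7


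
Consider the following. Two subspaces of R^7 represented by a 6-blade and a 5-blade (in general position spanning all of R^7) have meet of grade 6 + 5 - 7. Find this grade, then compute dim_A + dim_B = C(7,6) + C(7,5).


Meet grade = grade(A) + grade(B) - n
= 6 + 5 - 7 = 4
C(7,6) = 7
C(7,5) = 21
dim_A + dim_B = 7 + 21 = 28


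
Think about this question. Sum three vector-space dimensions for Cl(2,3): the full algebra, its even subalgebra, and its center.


n = 2 + 3 = 5
Total dim = 2^5 = 32
Even subalgebra dim = 2^4 = 16
n is odd, so center dim = 2
Sum = 32 + 16 + 2 = 50


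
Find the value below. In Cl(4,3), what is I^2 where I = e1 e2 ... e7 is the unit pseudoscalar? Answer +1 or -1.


The pseudoscalar I = e1...e_n (product of all n generators) of Cl(p,q) satisfies I^2 = (-1)^(q + n(n-1)/2).
p = 4, q = 3, n = p + q = 7
n(n-1)/2 = 7 * 6 / 2 = 21
Exponent = q + n(n-1)/2 = 3 + 21 = 24
I^2 = (-1)^24 = +1
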